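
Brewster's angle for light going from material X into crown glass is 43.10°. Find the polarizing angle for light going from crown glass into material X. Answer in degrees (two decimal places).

θ_B' ≈ 46.90°

The two Brewster angles are complementary: θ_B' = 90° − θ_B = 90° − 43.10° = 46.90°.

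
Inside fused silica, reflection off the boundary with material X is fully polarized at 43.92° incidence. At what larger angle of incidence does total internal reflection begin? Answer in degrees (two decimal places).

n₂/n₁ = tan 43.92° = 0.9630; the critical angle satisfies sin θ_c = n₂/n₁.
θ_c = arcsin(0.9630) = 74.36°.

θ_c ≈ 74.36°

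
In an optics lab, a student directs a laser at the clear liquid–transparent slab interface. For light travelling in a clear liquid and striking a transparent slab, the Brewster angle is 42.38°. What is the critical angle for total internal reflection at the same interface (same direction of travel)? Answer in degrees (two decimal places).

θ_c ≈ 65.85°

From Brewster, n₂/n₁ = tan θ_B = tan 42.38° = 0.9125.
Then sin θ_c = n₂/n₁ = 0.9125, so θ_c = arcsin 0.9125 = 65.85°.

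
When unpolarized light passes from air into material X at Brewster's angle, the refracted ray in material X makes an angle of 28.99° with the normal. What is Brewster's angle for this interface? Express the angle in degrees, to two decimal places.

At Brewster's angle the reflected and refracted rays are perpendicular, so θ_B + θ_t = 90°.
So θ_B = 90° − θ_t = 90° − 28.99° = 61.01°.

θ_B ≈ 61.01°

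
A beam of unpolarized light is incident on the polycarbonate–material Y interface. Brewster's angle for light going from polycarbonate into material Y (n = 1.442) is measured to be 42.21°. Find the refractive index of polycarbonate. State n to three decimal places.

Brewster's law: tan θ_B = n₂/n₁ (light incident in polycarbonate, refracted into material Y).
n₁ = n₂ / tan θ_B = 1.442 / tan 42.21° = 1.590.

n ≈ 1.590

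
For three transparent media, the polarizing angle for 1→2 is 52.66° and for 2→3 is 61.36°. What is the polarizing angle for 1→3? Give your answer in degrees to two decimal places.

θ_B ≈ 67.38°

n₂/n₁ = tan 52.66° = 1.3108 and n₃/n₂ = tan 61.36° = 1.8311.
Multiplying, n₃/n₁ = 1.3108 × 1.8311 = 2.4002, and θ_B(1→3) = arctan 2.4002 = 67.38°.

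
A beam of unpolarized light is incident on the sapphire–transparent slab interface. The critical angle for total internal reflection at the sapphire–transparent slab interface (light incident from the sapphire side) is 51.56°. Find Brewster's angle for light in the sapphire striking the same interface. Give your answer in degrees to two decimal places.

θ_B ≈ 38.07°

sin θ_c = n₂/n₁, so n₂/n₁ = sin 51.56° = 0.7833.
Brewster: tan θ_B = n₂/n₁ = 0.7833.
θ_B = arctan(0.7833) = 38.07°.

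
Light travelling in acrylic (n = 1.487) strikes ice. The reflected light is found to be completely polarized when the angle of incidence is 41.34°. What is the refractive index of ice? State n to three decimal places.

At Brewster's angle, tan θ_B = n₂/n₁ with n₁ on the incident side (acrylic) and n₂ on the transmitted side (ice).
n₂ = n₁ tan θ_B = 1.487 × tan 41.34° = 1.308.

n ≈ 1.308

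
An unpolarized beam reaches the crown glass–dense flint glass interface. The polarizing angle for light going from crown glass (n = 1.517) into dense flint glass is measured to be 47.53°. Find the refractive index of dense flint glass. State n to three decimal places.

Full polarization of the reflected beam means tan θ_B = n₂/n₁, where n₁ is the incident medium (crown glass).
n₂ = n₁ tan θ_B = 1.517 × tan 47.53° = 1.657.

n ≈ 1.657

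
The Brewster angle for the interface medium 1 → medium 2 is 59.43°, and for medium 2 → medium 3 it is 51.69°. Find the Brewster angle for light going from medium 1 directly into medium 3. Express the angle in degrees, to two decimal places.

θ_B ≈ 64.98°

Each Brewster angle gives a ratio: n₂/n₁ = tan 59.43° = 1.6929, n₃/n₂ = tan 51.69° = 1.2658.
So n₃/n₁ = (n₂/n₁)(n₃/n₂) = 1.6929 × 1.2658 = 2.1429.
θ_B(1→3) = arctan(2.1429) = 64.98°.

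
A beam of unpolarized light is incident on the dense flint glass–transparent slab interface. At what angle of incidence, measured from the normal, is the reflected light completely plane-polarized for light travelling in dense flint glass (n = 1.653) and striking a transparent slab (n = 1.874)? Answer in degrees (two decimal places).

The reflected p-component vanishes when tan θ_B = n₂/n₁.
tan θ_B = n₂/n₁ = 1.874/1.653 = 1.1337.
So θ_B = arctan 1.1337 = 48.59°.

θ_B ≈ 48.59°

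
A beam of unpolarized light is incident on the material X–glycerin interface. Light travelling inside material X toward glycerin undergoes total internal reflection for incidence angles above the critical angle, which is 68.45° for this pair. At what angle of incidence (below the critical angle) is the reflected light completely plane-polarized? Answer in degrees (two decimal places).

θ_B ≈ 42.93°

At the critical angle sin θ_c = n₂/n₁, giving n₂/n₁ = sin 68.45° = 0.9301.
Then tan θ_B = n₂/n₁ = 0.9301, so θ_B = arctan 0.9301 = 42.93°.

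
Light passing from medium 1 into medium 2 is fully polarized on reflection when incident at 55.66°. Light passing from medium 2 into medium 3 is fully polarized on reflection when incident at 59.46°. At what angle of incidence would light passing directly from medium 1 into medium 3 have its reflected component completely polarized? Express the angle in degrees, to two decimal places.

n₂/n₁ = tan 55.66° = 1.4637 and n₃/n₂ = tan 59.46° = 1.6950.
So n₃/n₁ = (n₂/n₁)(n₃/n₂) = 1.4637 × 1.6950 = 2.4810.
θ_B(1→3) = arctan(2.4810) = 68.05°.

θ_B ≈ 68.05°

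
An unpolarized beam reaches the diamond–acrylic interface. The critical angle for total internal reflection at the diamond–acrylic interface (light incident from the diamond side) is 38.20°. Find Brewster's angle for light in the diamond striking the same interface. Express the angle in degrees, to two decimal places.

n₂/n₁ = sin θ_c = sin 38.20° = 0.6184.
tan θ_B equals the same ratio, so θ_B = arctan(0.6184) = 31.73°.

θ_B ≈ 31.73°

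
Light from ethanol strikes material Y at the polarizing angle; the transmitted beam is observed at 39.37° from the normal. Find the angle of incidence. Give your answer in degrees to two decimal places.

θ_B ≈ 50.63°

Brewster's condition makes the reflected and refracted beams perpendicular: θ_B + θ_t = 90°.
So θ_B = 90° − θ_t = 90° − 39.37° = 50.63°.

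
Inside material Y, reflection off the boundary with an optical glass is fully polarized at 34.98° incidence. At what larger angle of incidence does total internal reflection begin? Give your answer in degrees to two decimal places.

tan θ_B = n₂/n₁ = tan 34.98° = 0.6997.
Total internal reflection: sin θ_c = n₂/n₁ = 0.6997.
θ_c = arcsin(0.6997) = 44.40°.

θ_c ≈ 44.40°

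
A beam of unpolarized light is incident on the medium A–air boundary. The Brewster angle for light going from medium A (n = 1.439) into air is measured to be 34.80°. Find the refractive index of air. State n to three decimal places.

n ≈ 1.000

Full polarization of the reflected beam means tan θ_B = n₂/n₁, where n₁ is the incident medium (medium A).
n₂ = n₁ tan θ_B = 1.439 × tan 34.80° = 1.000.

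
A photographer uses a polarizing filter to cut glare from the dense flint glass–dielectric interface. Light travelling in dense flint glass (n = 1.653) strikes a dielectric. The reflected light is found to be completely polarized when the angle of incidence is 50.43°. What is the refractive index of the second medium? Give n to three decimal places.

Brewster's law: tan θ_B = n₂/n₁ (light incident in dense flint glass, refracted into a dielectric).
n₂ = n₁ tan θ_B = 1.653 × tan 50.43° = 2.000.

n ≈ 2.000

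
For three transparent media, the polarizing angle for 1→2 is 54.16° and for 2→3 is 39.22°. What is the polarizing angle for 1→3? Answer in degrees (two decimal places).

tan θ_B(1→2) = n₂/n₁ = tan 54.16° = 1.3845.
tan θ_B(2→3) = n₃/n₂ = tan 39.22° = 0.8162.
n₃/n₁ = 1.1300. Then tan θ_B(1→3) = n₃/n₁, so θ_B(1→3) = arctan(1.1300) = 48.49°.

θ_B ≈ 48.49°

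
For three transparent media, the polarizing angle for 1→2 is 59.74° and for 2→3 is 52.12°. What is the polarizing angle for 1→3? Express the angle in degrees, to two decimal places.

θ_B ≈ 65.59°

Each Brewster angle gives a ratio: n₂/n₁ = tan 59.74° = 1.7140, n₃/n₂ = tan 52.12° = 1.2855.
Multiplying, n₃/n₁ = 1.7140 × 1.2855 = 2.2034, and θ_B(1→3) = arctan 2.2034 = 65.59°.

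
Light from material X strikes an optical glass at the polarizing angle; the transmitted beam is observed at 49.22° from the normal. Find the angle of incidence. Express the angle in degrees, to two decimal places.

θ_B ≈ 40.78°

At Brewster's angle the reflected and refracted rays are perpendicular, so θ_B + θ_t = 90°.
So θ_B = 90° − θ_t = 90° − 49.22° = 40.78°.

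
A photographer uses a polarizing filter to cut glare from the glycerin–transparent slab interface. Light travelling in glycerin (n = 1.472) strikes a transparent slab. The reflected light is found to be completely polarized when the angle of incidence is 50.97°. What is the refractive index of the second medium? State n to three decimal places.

Brewster's law: tan θ_B = n₂/n₁ (light incident in glycerin, refracted into a transparent slab).
n₂ = n₁ tan θ_B = 1.472 × tan 50.97° = 1.816.

n ≈ 1.816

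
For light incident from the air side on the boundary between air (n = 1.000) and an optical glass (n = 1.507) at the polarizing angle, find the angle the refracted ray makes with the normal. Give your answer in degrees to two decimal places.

θ_B = arctan(n₂/n₁) = arctan(1.507/1.000) = 56.43°.
Since θ_B + θ_t = 90° at Brewster incidence, θ_t = 90° − 56.43° = 33.57°.

θ_t ≈ 33.57°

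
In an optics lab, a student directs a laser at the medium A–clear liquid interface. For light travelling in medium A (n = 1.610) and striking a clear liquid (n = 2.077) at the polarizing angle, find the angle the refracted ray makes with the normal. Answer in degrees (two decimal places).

First find Brewster's angle: tan θ_B = 2.077/1.610 = 1.2901, giving θ_B = 52.22°.
The refracted ray is perpendicular to the reflected ray, so θ_t = 90° − θ_B = 37.78°.

θ_t ≈ 37.78°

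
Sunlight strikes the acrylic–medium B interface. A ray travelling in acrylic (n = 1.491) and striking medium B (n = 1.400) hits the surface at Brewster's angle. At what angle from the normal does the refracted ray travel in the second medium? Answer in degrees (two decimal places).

θ_B = arctan(n₂/n₁) = arctan(1.400/1.491) = 43.20°.
At Brewster's angle the reflected and refracted rays are perpendicular, so θ_t = 90° − θ_B = 90° − 43.20° = 46.80°.

θ_t ≈ 46.80°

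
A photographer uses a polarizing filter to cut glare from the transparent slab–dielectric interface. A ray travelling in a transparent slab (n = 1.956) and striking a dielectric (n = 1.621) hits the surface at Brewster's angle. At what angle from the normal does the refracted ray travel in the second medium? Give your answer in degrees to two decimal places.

First find Brewster's angle: tan θ_B = 1.621/1.956 = 0.8287, giving θ_B = 39.65°.
The refracted ray is perpendicular to the reflected ray, so θ_t = 90° − θ_B = 50.35°.

θ_t ≈ 50.35°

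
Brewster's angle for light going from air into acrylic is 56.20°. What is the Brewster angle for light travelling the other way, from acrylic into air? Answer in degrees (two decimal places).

tan θ_B' = n₁/n₂ = 1/tan θ_B, so θ_B' = 90° − θ_B.
θ_B' = 90° − 56.20° = 33.80°.

θ_B' ≈ 33.80°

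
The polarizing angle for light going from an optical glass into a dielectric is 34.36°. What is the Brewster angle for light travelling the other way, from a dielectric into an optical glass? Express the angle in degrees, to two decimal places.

Reversing the direction swaps n₁ and n₂, so tan θ_B' = 1/tan θ_B and θ_B' = 90° − θ_B.
Hence θ_B' = 90° − 34.36° = 55.64°.

θ_B' ≈ 55.64°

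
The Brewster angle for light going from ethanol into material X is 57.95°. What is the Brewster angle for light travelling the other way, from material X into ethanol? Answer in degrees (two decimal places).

Reversing the direction swaps n₁ and n₂, so tan θ_B' = 1/tan θ_B and θ_B' = 90° − θ_B.
Hence θ_B' = 90° − 57.95° = 32.05°.

θ_B' ≈ 32.05°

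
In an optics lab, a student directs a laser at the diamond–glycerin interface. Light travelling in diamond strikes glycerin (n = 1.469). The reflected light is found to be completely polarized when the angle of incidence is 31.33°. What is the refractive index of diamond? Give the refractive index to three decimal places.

n ≈ 2.413

Brewster's law: tan θ_B = n₂/n₁ (light incident in diamond, refracted into glycerin).
n₁ = n₂ / tan θ_B = 1.469 / tan 31.33° = 2.413.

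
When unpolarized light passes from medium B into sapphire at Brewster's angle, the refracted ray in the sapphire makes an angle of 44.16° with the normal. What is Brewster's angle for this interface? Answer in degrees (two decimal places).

At Brewster's angle the reflected and refracted rays are perpendicular, so θ_B + θ_t = 90°.
So θ_B = 90° − θ_t = 90° − 44.16° = 45.84°.

θ_B ≈ 45.84°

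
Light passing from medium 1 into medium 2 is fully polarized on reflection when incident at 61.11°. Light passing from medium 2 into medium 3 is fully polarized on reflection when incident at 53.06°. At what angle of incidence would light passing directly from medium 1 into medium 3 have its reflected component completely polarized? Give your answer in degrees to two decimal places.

θ_B ≈ 67.47°

tan θ_B(1→2) = n₂/n₁ = tan 61.11° = 1.8122.
tan θ_B(2→3) = n₃/n₂ = tan 53.06° = 1.3299.
n₃/n₁ = 2.4102. Then tan θ_B(1→3) = n₃/n₁, so θ_B(1→3) = arctan(2.4102) = 67.47°.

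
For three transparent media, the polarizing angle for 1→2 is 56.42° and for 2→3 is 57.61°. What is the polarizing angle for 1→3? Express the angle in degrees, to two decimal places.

n₂/n₁ = tan 56.42° = 1.5063 and n₃/n₂ = tan 57.61° = 1.5764.
n₃/n₁ = 2.3744. Then tan θ_B(1→3) = n₃/n₁, so θ_B(1→3) = arctan(2.3744) = 67.16°.

θ_B ≈ 67.16°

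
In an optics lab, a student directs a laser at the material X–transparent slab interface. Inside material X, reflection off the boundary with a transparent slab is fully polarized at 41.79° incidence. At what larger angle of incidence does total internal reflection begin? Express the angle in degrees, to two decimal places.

θ_c ≈ 63.35°

tan θ_B = n₂/n₁ = tan 41.79° = 0.8938.
Total internal reflection: sin θ_c = n₂/n₁ = 0.8938.
θ_c = arcsin(0.8938) = 63.35°.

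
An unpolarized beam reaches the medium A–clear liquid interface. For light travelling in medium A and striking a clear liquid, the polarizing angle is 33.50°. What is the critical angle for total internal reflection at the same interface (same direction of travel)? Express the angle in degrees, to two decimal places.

n₂/n₁ = tan 33.50° = 0.6619; the critical angle satisfies sin θ_c = n₂/n₁.
θ_c = arcsin(0.6619) = 41.44°.

θ_c ≈ 41.44°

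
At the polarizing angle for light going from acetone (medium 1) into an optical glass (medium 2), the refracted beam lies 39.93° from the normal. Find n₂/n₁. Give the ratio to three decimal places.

At Brewster incidence θ_B = 90° − θ_t = 90° − 39.93° = 50.07°.
Then n₂/n₁ = tan θ_B = tan 50.07° = 1.195.

n₂/n₁ ≈ 1.195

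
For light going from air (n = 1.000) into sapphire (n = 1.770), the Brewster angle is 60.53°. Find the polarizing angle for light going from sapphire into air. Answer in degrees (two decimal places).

Reversing the direction swaps n₁ and n₂, so tan θ_B' = 1/tan θ_B and θ_B' = 90° − θ_B.
Hence θ_B' = 90° − 60.53° = 29.47°.

θ_B' ≈ 29.47°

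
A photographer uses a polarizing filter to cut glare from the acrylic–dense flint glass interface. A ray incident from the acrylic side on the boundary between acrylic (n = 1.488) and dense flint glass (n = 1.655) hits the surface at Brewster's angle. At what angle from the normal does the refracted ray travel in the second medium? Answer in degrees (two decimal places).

θ_t ≈ 41.96°

First find Brewster's angle: tan θ_B = 1.655/1.488 = 1.1122, giving θ_B = 48.04°.
Since θ_B + θ_t = 90° at Brewster incidence, θ_t = 90° − 48.04° = 41.96°.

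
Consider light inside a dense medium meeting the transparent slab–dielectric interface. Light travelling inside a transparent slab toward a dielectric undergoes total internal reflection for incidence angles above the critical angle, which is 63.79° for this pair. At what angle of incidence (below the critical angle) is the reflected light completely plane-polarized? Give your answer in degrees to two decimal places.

θ_B ≈ 41.90°

At the critical angle sin θ_c = n₂/n₁, giving n₂/n₁ = sin 63.79° = 0.8972.
Then tan θ_B = n₂/n₁ = 0.8972, so θ_B = arctan 0.8972 = 41.90°.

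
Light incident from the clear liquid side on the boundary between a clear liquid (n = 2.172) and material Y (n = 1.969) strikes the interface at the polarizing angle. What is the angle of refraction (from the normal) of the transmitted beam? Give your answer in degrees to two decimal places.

θ_B = arctan(n₂/n₁) = arctan(1.969/2.172) = 42.19°.
The refracted ray is perpendicular to the reflected ray, so θ_t = 90° − θ_B = 47.81°.

θ_t ≈ 47.81°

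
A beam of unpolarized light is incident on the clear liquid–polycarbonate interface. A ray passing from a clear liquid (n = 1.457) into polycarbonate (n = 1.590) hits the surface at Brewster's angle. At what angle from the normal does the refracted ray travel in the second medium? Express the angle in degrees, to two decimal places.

θ_B = arctan(n₂/n₁) = arctan(1.590/1.457) = 47.50°.
The refracted ray is perpendicular to the reflected ray, so θ_t = 90° − θ_B = 42.50°.

θ_t ≈ 42.50°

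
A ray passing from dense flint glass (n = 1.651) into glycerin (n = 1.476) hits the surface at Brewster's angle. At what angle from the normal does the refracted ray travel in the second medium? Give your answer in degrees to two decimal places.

tan θ_B = n₂/n₁ = 1.476/1.651 = 0.8940, so θ_B = 41.80°.
The refracted ray is perpendicular to the reflected ray, so θ_t = 90° − θ_B = 48.20°.

θ_t ≈ 48.20°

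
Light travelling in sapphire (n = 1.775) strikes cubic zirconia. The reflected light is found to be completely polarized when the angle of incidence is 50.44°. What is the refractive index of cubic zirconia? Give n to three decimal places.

At the polarizing angle, tan θ_B = n₂/n₁ with n₁ on the incident side (sapphire) and n₂ on the transmitted side (cubic zirconia).
n₂ = n₁ tan θ_B = 1.775 × tan 50.44° = 2.149.

n ≈ 2.149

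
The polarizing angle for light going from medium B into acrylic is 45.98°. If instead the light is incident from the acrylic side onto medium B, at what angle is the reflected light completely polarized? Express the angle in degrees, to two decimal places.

The two Brewster angles are complementary: θ_B' = 90° − θ_B = 90° − 45.98° = 44.02°.

θ_B' ≈ 44.02°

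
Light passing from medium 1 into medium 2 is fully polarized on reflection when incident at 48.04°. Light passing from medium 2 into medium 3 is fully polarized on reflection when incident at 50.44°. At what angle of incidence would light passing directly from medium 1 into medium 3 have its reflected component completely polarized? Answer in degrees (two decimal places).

tan θ_B(1→2) = n₂/n₁ = tan 48.04° = 1.1122.
tan θ_B(2→3) = n₃/n₂ = tan 50.44° = 1.2105.
So n₃/n₁ = (n₂/n₁)(n₃/n₂) = 1.1122 × 1.2105 = 1.3463.
θ_B(1→3) = arctan(1.3463) = 53.40°.

θ_B ≈ 53.40°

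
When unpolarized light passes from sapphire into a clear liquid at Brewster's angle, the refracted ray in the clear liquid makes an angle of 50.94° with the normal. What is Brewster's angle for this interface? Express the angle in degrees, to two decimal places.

θ_B ≈ 39.06°

Since the reflected and refracted rays are at right angles at the polarizing angle, θ_B + θ_t = 90°.
θ_B = 90° − 50.94° = 39.06°.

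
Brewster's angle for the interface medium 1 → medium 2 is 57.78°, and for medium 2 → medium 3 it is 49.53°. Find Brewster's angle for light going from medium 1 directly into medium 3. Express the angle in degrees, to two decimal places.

n₂/n₁ = tan 57.78° = 1.5867 and n₃/n₂ = tan 49.53° = 1.1721.
So n₃/n₁ = (n₂/n₁)(n₃/n₂) = 1.5867 × 1.1721 = 1.8598.
θ_B(1→3) = arctan(1.8598) = 61.73°.

θ_B ≈ 61.73°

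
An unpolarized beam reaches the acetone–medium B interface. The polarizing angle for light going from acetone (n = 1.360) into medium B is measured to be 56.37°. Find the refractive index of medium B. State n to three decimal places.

Full polarization of the reflected beam means tan θ_B = n₂/n₁, where n₁ is the incident medium (acetone).
n₂ = n₁ tan θ_B = 1.360 × tan 56.37° = 2.045.

n ≈ 2.045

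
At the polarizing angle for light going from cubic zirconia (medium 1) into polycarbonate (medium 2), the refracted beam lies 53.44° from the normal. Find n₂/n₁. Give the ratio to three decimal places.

θ_B + θ_t = 90°, so θ_B = 90° − 53.44° = 36.56°.
tan θ_B = n₂/n₁, so n₂/n₁ = tan 36.56° = 0.742.

n₂/n₁ ≈ 0.742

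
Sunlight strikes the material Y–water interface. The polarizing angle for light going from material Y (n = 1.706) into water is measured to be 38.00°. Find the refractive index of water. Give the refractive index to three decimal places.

Full polarization of the reflected beam means tan θ_B = n₂/n₁, where n₁ is the incident medium (material Y).
n₂ = n₁ tan θ_B = 1.706 × tan 38.00° = 1.333.

n ≈ 1.333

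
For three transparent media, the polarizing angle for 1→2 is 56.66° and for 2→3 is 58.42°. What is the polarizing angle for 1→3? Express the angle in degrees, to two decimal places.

θ_B ≈ 67.98°

Each Brewster angle gives a ratio: n₂/n₁ = tan 56.66° = 1.5200, n₃/n₂ = tan 58.42° = 1.6267.
So n₃/n₁ = (n₂/n₁)(n₃/n₂) = 1.5200 × 1.6267 = 2.4727.
θ_B(1→3) = arctan(2.4727) = 67.98°.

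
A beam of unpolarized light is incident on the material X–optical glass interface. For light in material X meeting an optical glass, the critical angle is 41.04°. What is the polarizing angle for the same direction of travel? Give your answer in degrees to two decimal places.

sin θ_c = n₂/n₁, so n₂/n₁ = sin 41.04° = 0.6566.
Brewster: tan θ_B = n₂/n₁ = 0.6566.
θ_B = arctan(0.6566) = 33.29°.

θ_B ≈ 33.29°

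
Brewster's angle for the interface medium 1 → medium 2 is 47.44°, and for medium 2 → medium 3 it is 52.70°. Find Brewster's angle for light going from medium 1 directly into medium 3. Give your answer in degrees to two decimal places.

tan θ_B(1→2) = n₂/n₁ = tan 47.44° = 1.0890.
tan θ_B(2→3) = n₃/n₂ = tan 52.70° = 1.3127.
n₃/n₁ = 1.4295. Then tan θ_B(1→3) = n₃/n₁, so θ_B(1→3) = arctan(1.4295) = 55.03°.

θ_B ≈ 55.03°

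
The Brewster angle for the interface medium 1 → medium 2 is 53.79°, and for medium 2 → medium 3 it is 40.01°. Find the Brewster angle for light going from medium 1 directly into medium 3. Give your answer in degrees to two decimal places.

θ_B ≈ 48.90°

tan θ_B(1→2) = n₂/n₁ = tan 53.79° = 1.3658.
tan θ_B(2→3) = n₃/n₂ = tan 40.01° = 0.8394.
Multiplying, n₃/n₁ = 1.3658 × 0.8394 = 1.1465, and θ_B(1→3) = arctan 1.1465 = 48.90°.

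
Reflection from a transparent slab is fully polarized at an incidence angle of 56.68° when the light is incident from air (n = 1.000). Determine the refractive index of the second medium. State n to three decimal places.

n ≈ 1.521

At the Brewster angle, tan θ_B = n₂/n₁ with n₁ on the incident side (air) and n₂ on the transmitted side (a transparent slab).
n₂ = n₁ tan θ_B = 1.000 × tan 56.68° = 1.521.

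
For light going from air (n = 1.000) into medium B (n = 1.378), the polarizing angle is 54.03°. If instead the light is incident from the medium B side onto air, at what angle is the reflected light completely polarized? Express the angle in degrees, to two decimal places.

Reversing the direction swaps n₁ and n₂, so tan θ_B' = 1/tan θ_B and θ_B' = 90° − θ_B.
Hence θ_B' = 90° − 54.03° = 35.97°.

θ_B' ≈ 35.97°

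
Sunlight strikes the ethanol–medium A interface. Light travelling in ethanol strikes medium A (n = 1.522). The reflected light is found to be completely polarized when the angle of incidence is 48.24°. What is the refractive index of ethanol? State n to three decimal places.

Full polarization of the reflected beam means tan θ_B = n₂/n₁, where n₁ is the incident medium (ethanol).
n₁ = n₂ / tan θ_B = 1.522 / tan 48.24° = 1.359.

n ≈ 1.359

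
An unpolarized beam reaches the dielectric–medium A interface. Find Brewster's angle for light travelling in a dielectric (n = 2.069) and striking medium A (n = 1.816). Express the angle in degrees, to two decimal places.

Brewster's condition: tan θ_B = n₂/n₁ = 1.816/2.069 = 0.8777.
θ_B = arctan(0.8777) = 41.27°.

θ_B ≈ 41.27°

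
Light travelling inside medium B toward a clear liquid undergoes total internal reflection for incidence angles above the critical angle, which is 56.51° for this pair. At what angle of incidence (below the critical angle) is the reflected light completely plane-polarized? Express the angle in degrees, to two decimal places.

n₂/n₁ = sin θ_c = sin 56.51° = 0.8340.
tan θ_B equals the same ratio, so θ_B = arctan(0.8340) = 39.83°.

θ_B ≈ 39.83°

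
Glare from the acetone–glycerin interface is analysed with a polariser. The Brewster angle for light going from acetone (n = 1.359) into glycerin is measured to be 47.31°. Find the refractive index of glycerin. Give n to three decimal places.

Full polarization of the reflected beam means tan θ_B = n₂/n₁, where n₁ is the incident medium (acetone).
n₂ = n₁ tan θ_B = 1.359 × tan 47.31° = 1.473.

n ≈ 1.473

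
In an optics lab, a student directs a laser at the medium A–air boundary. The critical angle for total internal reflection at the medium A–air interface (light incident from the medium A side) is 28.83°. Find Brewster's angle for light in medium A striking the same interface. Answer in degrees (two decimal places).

At the critical angle sin θ_c = n₂/n₁, giving n₂/n₁ = sin 28.83° = 0.4822.
Then tan θ_B = n₂/n₁ = 0.4822, so θ_B = arctan 0.4822 = 25.74°.

θ_B ≈ 25.74°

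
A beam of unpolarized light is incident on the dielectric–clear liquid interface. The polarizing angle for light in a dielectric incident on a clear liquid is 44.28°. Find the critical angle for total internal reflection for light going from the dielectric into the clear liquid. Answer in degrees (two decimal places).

θ_c ≈ 77.21°

From Brewster, n₂/n₁ = tan θ_B = tan 44.28° = 0.9752.
Then sin θ_c = n₂/n₁ = 0.9752, so θ_c = arcsin 0.9752 = 77.21°.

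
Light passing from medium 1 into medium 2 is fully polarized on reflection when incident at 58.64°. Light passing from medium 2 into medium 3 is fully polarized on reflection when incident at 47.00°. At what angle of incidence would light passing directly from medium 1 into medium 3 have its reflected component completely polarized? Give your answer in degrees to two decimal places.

θ_B ≈ 60.39°

n₂/n₁ = tan 58.64° = 1.6408 and n₃/n₂ = tan 47.00° = 1.0724.
n₃/n₁ = 1.7596. Then tan θ_B(1→3) = n₃/n₁, so θ_B(1→3) = arctan(1.7596) = 60.39°.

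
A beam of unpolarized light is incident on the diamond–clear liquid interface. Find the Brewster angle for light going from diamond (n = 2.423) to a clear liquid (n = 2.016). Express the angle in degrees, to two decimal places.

θ_B ≈ 39.76°

Here n₂/n₁ = 2.016/2.423 = 0.8320, and Brewster's law gives tan θ_B = n₂/n₁.
θ_B = arctan(0.8320) = 39.76°.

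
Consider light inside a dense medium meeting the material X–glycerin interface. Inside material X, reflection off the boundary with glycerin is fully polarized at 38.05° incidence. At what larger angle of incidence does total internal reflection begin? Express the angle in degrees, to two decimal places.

θ_c ≈ 51.51°

From Brewster, n₂/n₁ = tan θ_B = tan 38.05° = 0.7827.
Then sin θ_c = n₂/n₁ = 0.7827, so θ_c = arcsin 0.7827 = 51.51°.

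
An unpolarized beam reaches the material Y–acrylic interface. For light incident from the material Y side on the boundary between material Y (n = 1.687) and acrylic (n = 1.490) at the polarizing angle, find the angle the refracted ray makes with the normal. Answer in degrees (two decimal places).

θ_t ≈ 48.55°

tan θ_B = n₂/n₁ = 1.490/1.687 = 0.8832, so θ_B = 41.45°.
The refracted ray is perpendicular to the reflected ray, so θ_t = 90° − θ_B = 48.55°.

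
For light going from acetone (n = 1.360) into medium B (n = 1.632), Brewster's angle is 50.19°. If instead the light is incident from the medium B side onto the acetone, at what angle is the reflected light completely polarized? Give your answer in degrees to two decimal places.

Reversing the direction swaps n₁ and n₂, so tan θ_B' = 1/tan θ_B and θ_B' = 90° − θ_B.
Hence θ_B' = 90° − 50.19° = 39.81°.

θ_B' ≈ 39.81°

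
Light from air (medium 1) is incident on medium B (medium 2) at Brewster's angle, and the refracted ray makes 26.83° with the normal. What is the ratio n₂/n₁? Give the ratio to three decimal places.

n₂/n₁ ≈ 1.977

At Brewster incidence θ_B = 90° − θ_t = 90° − 26.83° = 63.17°.
tan θ_B = n₂/n₁, so n₂/n₁ = tan 63.17° = 1.977.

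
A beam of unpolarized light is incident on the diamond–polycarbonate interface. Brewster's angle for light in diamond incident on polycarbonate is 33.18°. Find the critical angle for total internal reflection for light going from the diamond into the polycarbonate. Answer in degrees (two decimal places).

From Brewster, n₂/n₁ = tan θ_B = tan 33.18° = 0.6539.
Then sin θ_c = n₂/n₁ = 0.6539, so θ_c = arcsin 0.6539 = 40.84°.

θ_c ≈ 40.84°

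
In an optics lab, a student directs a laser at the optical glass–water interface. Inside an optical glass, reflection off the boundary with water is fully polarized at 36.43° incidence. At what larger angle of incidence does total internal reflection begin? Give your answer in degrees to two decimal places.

θ_c ≈ 47.57°

tan θ_B = n₂/n₁ = tan 36.43° = 0.7381.
Total internal reflection: sin θ_c = n₂/n₁ = 0.7381.
θ_c = arcsin(0.7381) = 47.57°.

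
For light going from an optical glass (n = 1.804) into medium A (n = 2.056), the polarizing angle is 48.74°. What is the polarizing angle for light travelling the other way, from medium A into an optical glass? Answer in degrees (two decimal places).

Reversing the direction swaps n₁ and n₂, so tan θ_B' = 1/tan θ_B and θ_B' = 90° − θ_B.
Hence θ_B' = 90° − 48.74° = 41.26°.

θ_B' ≈ 41.26°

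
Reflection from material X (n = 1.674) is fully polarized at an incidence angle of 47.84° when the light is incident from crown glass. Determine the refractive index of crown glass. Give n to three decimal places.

Brewster's law: tan θ_B = n₂/n₁ (light incident in crown glass, refracted into material X).
n₁ = n₂ / tan θ_B = 1.674 / tan 47.84° = 1.516.

n ≈ 1.516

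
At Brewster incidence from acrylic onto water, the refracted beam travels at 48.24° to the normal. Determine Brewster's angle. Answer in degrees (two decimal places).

θ_B ≈ 41.76°

Brewster's condition makes the reflected and refracted beams perpendicular: θ_B + θ_t = 90°.
θ_B = 90° − 48.24° = 41.76°.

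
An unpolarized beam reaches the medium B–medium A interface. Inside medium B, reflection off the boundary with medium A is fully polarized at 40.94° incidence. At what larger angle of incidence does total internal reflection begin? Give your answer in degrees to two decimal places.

tan θ_B = n₂/n₁ = tan 40.94° = 0.8674.
Total internal reflection: sin θ_c = n₂/n₁ = 0.8674.
θ_c = arcsin(0.8674) = 60.16°.

θ_c ≈ 60.16°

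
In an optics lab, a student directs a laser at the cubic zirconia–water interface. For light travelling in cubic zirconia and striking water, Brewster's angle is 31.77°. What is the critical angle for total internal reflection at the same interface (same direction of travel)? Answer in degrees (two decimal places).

n₂/n₁ = tan 31.77° = 0.6193; the critical angle satisfies sin θ_c = n₂/n₁.
θ_c = arcsin(0.6193) = 38.27°.

θ_c ≈ 38.27°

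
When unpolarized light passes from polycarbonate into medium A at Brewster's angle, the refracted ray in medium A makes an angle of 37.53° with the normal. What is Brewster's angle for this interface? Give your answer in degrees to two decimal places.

θ_B ≈ 52.47°

Brewster's condition makes the reflected and refracted beams perpendicular: θ_B + θ_t = 90°.
θ_B = 90° − 37.53° = 52.47°.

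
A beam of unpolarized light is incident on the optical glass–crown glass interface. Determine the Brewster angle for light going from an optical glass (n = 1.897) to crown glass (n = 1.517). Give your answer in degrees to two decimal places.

tan θ_B = n₂/n₁ = 1.517/1.897 = 0.7997. Taking the arctangent, θ_B = 38.65°.

θ_B ≈ 38.65°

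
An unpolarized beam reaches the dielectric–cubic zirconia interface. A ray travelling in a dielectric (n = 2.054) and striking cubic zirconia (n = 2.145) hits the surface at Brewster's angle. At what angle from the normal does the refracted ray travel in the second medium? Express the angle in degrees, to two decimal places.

θ_t ≈ 43.76°

tan θ_B = n₂/n₁ = 2.145/2.054 = 1.0443, so θ_B = 46.24°.
Since θ_B + θ_t = 90° at Brewster incidence, θ_t = 90° − 46.24° = 43.76°.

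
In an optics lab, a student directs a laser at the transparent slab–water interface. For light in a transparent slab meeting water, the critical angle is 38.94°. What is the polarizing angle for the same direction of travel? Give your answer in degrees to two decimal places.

At the critical angle sin θ_c = n₂/n₁, giving n₂/n₁ = sin 38.94° = 0.6285.
Then tan θ_B = n₂/n₁ = 0.6285, so θ_B = arctan 0.6285 = 32.15°.

θ_B ≈ 32.15°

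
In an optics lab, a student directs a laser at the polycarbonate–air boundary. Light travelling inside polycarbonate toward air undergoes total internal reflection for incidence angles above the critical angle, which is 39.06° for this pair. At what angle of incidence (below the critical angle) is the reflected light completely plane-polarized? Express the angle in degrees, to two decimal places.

sin θ_c = n₂/n₁, so n₂/n₁ = sin 39.06° = 0.6301.
Brewster: tan θ_B = n₂/n₁ = 0.6301.
θ_B = arctan(0.6301) = 32.22°.

θ_B ≈ 32.22°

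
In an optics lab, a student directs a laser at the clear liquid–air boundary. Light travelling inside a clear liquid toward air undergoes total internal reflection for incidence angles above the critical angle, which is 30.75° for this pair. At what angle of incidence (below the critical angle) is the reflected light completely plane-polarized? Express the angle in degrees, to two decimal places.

θ_B ≈ 27.08°

n₂/n₁ = sin θ_c = sin 30.75° = 0.5113.
tan θ_B equals the same ratio, so θ_B = arctan(0.5113) = 27.08°.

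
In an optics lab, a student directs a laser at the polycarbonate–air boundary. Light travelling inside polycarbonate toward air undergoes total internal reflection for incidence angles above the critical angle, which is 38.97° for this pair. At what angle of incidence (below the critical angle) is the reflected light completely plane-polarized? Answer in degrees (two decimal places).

θ_B ≈ 32.17°

sin θ_c = n₂/n₁, so n₂/n₁ = sin 38.97° = 0.6289.
Brewster: tan θ_B = n₂/n₁ = 0.6289.
θ_B = arctan(0.6289) = 32.17°.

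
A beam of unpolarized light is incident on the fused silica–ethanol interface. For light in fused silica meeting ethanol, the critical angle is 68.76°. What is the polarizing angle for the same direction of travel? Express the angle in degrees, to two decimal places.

n₂/n₁ = sin θ_c = sin 68.76° = 0.9321.
tan θ_B equals the same ratio, so θ_B = arctan(0.9321) = 42.99°.

θ_B ≈ 42.99°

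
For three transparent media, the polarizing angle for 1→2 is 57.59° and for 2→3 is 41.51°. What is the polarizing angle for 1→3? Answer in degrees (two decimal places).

θ_B ≈ 54.35°

Each Brewster angle gives a ratio: n₂/n₁ = tan 57.59° = 1.5751, n₃/n₂ = tan 41.51° = 0.8850.
n₃/n₁ = 1.3941. Then tan θ_B(1→3) = n₃/n₁, so θ_B(1→3) = arctan(1.3941) = 54.35°.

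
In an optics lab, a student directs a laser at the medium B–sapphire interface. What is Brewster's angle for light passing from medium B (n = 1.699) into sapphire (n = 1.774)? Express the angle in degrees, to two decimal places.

θ_B ≈ 46.24°

Here n₂/n₁ = 1.774/1.699 = 1.0441, and Brewster's law gives tan θ_B = n₂/n₁.
So θ_B = arctan 1.0441 = 46.24°.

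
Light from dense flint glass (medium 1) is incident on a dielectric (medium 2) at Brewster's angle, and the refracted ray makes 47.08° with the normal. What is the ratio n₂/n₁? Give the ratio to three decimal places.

At Brewster incidence θ_B = 90° − θ_t = 90° − 47.08° = 42.92°.
Then n₂/n₁ = tan θ_B = tan 42.92° = 0.930.

n₂/n₁ ≈ 0.930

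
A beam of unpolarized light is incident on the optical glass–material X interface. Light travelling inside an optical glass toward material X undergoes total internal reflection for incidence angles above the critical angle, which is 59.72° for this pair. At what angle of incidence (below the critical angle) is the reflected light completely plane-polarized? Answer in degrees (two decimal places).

θ_B ≈ 40.81°

sin θ_c = n₂/n₁, so n₂/n₁ = sin 59.72° = 0.8636.
Brewster: tan θ_B = n₂/n₁ = 0.8636.
θ_B = arctan(0.8636) = 40.81°.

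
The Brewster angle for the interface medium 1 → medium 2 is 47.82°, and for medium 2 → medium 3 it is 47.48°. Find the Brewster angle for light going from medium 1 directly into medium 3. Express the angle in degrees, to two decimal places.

Each Brewster angle gives a ratio: n₂/n₁ = tan 47.82° = 1.1036, n₃/n₂ = tan 47.48° = 1.0905.
So n₃/n₁ = (n₂/n₁)(n₃/n₂) = 1.1036 × 1.0905 = 1.2035.
θ_B(1→3) = arctan(1.2035) = 50.28°.

θ_B ≈ 50.28°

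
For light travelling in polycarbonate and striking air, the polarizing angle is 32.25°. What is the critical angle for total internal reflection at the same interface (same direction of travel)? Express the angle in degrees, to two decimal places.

θ_c ≈ 39.12°

tan θ_B = n₂/n₁ = tan 32.25° = 0.6310.
Total internal reflection: sin θ_c = n₂/n₁ = 0.6310.
θ_c = arcsin(0.6310) = 39.12°.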